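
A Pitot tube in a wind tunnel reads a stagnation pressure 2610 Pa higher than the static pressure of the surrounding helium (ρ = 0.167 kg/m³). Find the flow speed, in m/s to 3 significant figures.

v = 177 m/s

The dynamic pressure equals the rise in static pressure at the stagnation point: ΔP = ½ρv².
v = √(2ΔP/ρ) = √(2·2610/0.167) = 177 m/s.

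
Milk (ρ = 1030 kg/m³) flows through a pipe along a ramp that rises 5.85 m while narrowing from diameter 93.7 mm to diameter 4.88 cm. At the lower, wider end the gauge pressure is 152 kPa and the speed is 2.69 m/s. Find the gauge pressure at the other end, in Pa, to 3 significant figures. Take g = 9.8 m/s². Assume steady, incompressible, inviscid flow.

Continuity gives A₁v₁ = A₂v₂, so v₂ = (69.0 cm²)/(18.7 cm²) × 2.69 m/s = 9.92 m/s.
Bernoulli: P₁ + ½ρv₁² + ρg h₁ = P₂ + ½ρv₂² + ρg h₂, so P₂ = P₁ + ½ρ(v₁² − v₂²) − ρg(h₂ − h₁).
P₂ = 152000 + ½·1030·(2.69² − 9.92²) − 1030·9.8·(+5.85) = 152000 + (-46900) − (59000) = 46000 Pa.

P₂ ≈ 46000 Pa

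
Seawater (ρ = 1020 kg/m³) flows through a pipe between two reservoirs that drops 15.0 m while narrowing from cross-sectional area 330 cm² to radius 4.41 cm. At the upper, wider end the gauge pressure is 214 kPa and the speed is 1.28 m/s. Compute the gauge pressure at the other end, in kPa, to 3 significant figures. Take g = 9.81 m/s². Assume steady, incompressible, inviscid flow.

341 kPa

The volume flow rate is constant, so v₂ = (A₁/A₂)v₁ = (330/61.1)·1.28 = 6.91 m/s.
Energy conservation along the streamline gives P₂ = P₁ − ½ρ(v₂² − v₁²) − ρg(h₂ − h₁).
P₂ = 214000 + ½·1020·(1.28² − 6.91²) − 1020·9.81·(−15.0) = 214000 + (-23500) − (-150000) = 341000 Pa.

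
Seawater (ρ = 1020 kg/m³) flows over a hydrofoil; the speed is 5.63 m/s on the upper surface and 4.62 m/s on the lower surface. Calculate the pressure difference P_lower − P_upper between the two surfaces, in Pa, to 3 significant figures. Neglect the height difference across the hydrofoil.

Bernoulli (same height): P_lower − P_upper = ½ρ(v_upper² − v_lower²).
ΔP = ½·1020·(5.63² − 4.62²) = 5280 Pa.

ΔP ≈ 5280 Pa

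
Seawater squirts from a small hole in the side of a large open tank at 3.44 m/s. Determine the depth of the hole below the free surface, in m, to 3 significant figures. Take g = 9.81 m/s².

For a small hole in a large open tank, ½v² = gh, giving h = v²/(2g).
h = 3.44²/(2·9.81) = 11.8/19.62 = 0.603 m.

0.603 m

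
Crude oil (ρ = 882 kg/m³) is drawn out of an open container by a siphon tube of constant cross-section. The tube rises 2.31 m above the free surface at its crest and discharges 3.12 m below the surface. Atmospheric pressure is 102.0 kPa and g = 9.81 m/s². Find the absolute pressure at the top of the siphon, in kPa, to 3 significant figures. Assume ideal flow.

From the surface to the outlet (both open to atmosphere, surface at rest): v = √(2g·h_out) = √(2·9.81·3.12) = 7.82 m/s.
The bore is uniform, so the speed at the crest is the same v. Bernoulli surface→crest: P_atm = P_top + ½ρv² + ρg·h_top.
P_top = 102000 − ½·882·7.82² − 882·9.81·2.31 = 55000 Pa.

55.0 kPa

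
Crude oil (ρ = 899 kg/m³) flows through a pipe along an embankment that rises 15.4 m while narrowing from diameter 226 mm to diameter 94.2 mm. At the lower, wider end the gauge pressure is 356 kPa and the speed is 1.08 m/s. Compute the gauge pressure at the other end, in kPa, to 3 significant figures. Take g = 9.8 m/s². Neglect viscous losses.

By continuity, v₂ = v₁·A₁/A₂ = 1.08·(401/69.7) = 6.22 m/s.
Applying Bernoulli between the two ends and solving for P₂: P₂ = P₁ + ½ρ(v₁² − v₂²) − ρgΔh.
P₂ = 356000 + ½·899·(1.08² − 6.22²) − 899·9.8·(+15.4) = 356000 + (-16800) − (136000) = 203000 Pa.

P₂ ≈ 203 kPa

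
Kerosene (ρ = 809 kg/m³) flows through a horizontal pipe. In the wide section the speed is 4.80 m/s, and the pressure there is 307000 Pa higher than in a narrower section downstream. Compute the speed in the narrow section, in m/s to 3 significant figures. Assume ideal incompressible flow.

With h₁ = h₂, rearranging Bernoulli gives v₂ = √(v₁² + 2ΔP/ρ).
v₂ = √(4.80² + 2·307000/809) = √(23.0 + 759) = 28.0 m/s.

v₂ ≈ 28.0 m/s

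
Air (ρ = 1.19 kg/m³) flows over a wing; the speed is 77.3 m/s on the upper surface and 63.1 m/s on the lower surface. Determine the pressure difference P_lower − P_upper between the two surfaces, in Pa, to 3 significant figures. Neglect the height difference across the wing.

With negligible Δh, P + ½ρv² is constant, so P_low − P_up = ½ρ(v_up² − v_low²).
ΔP = ½·1.19·(77.3² − 63.1²) = 1190 Pa.

ΔP = 1190 Pa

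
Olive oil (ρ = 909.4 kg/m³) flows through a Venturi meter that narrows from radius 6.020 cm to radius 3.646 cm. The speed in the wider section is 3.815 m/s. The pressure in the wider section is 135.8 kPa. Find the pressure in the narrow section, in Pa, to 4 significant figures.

P₂ = 93230 Pa

By continuity, v₂ = v₁·A₁/A₂ = 3.815·(113.9/41.76) = 10.40 m/s.
Bernoulli (h₁ = h₂): P₁ − P₂ = ½ρ(v₂² − v₁²).
P₂ = P₁ − ½ρ(v₂² − v₁²) = 135800 − ½·909.4·(10.40² − 3.815²) = 135800 − 42570 = 93230 Pa.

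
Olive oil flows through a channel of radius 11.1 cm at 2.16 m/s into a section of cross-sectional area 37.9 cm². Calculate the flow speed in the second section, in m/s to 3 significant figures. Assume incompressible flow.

The volume flow rate is constant, so v₂ = (A₁/A₂)v₁ = (387/37.9)·2.16 = 22.1 m/s.

22.1 m/s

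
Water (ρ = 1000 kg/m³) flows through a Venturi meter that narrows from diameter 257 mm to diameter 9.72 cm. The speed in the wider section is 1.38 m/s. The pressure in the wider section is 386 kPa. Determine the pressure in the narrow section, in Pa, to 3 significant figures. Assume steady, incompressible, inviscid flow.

By continuity, v₂ = v₁·A₁/A₂ = 1.38·(519/74.2) = 9.65 m/s.
Along the horizontal streamline, P + ½ρv² is constant.
P₂ = P₁ − ½ρ(v₂² − v₁²) = 386000 − ½·1000·(9.65² − 1.38²) = 386000 − 45600 = 340000 Pa.

340000 Pa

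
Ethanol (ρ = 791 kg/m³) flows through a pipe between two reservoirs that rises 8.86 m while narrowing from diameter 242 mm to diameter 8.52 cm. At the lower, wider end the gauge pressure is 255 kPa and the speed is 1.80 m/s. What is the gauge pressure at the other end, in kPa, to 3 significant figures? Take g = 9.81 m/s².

Continuity gives A₁v₁ = A₂v₂, so v₂ = (460 cm²)/(57.0 cm²) × 1.80 m/s = 14.5 m/s.
Energy conservation along the streamline gives P₂ = P₁ − ½ρ(v₂² − v₁²) − ρg(h₂ − h₁).
P₂ = 255000 + ½·791·(1.80² − 14.5²) − 791·9.81·(+8.86) = 255000 + (-82100) − (68800) = 104000 Pa.

P₂ = 104 kPa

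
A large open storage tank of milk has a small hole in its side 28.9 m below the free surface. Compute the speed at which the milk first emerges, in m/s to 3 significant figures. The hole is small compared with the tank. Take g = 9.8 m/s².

Torricelli's result v = √(2gh) gives v = √(2·9.8·28.9) = 23.8 m/s.

v ≈ 23.8 m/s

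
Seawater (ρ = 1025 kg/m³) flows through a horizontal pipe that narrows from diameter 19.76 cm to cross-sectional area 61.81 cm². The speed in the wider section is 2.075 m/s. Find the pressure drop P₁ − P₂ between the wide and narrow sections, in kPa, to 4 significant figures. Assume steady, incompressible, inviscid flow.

ΔP = 52.11 kPa

Mass conservation (A₁v₁ = A₂v₂) gives v₂ = 2.075 × 306.7/61.81 = 10.29 m/s.
Bernoulli (h₁ = h₂): P₁ − P₂ = ½ρ(v₂² − v₁²).
P₁ − P₂ = ½·1025·(10.29² − 2.075²) = ½·1025·101.7 = 52110 Pa.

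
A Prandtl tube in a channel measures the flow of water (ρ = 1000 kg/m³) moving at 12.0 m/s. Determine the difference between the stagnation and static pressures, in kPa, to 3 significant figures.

ΔP ≈ 72.0 kPa

Bernoulli between the free stream and the stagnation point: ½ρv² = P_stag − P_static.
ΔP = ½·1000·12.0² = 72000 Pa.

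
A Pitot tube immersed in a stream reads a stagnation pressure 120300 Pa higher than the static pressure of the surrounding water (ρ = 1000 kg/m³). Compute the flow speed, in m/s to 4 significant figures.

v ≈ 15.51 m/s

Bernoulli between the free stream and the stagnation point: ½ρv² = P_stag − P_static.
v = √(2ΔP/ρ) = √(2·120300/1000) = 15.51 m/s.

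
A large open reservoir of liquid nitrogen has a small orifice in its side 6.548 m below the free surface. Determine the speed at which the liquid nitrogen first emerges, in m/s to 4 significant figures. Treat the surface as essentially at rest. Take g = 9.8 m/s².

v ≈ 11.33 m/s

Bernoulli from surface to hole (P equal, v_surface ≈ 0): v = √(2gh) = √(2×9.8×6.548) = 11.33 m/s.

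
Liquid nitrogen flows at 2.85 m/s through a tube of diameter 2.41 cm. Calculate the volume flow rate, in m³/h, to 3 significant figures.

Q = A·v = 0.000456 m² × 2.85 m/s = 0.00130 m³/s.
Converting: 0.00130 m³/s × 3600 = 4.68 m³/h.

Q ≈ 4.68 m³/h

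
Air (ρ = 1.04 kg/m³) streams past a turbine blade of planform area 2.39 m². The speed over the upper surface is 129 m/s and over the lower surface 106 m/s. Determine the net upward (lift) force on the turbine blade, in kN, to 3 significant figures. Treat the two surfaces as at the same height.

F = 6.72 kN

The faster flow above has the lower pressure; Bernoulli (same height) gives ΔP = ½ρ(v_up² − v_low²).
ΔP = ½·1.04·(129² − 106²) = 2810 Pa.
Lift = ΔP · A = 2810 × 2.39 = 6720 N.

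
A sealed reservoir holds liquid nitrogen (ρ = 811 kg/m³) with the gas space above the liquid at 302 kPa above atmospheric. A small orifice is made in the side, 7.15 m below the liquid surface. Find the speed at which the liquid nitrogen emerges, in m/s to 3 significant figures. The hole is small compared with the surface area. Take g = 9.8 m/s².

v = 29.7 m/s

Take point 1 at the surface (v₁ ≈ 0) and point 2 at the hole (at atmospheric pressure). Bernoulli: P₁ + ρg h = P_atm + ½ρv₂².
With P₁ − P_atm = 302000 Pa, v₂ = √(2gh + 2ΔP/ρ) = √(2·9.8·7.15 + 2·302000/811) = 29.7 m/s.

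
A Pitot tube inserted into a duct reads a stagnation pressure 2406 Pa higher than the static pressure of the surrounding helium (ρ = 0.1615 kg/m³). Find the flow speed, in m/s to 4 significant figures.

v ≈ 172.6 m/s

At the stagnation point the flow is brought to rest, so Bernoulli gives P_stag − P_static = ½ρv².
v = √(2ΔP/ρ) = √(2·2406/0.1615) = 172.6 m/s.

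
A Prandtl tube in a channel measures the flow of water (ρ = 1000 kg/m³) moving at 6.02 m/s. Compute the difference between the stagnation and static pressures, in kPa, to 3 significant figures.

ΔP ≈ 18.1 kPa

At the stagnation point the flow is brought to rest, so Bernoulli gives P_stag − P_static = ½ρv².
ΔP = ½·1000·6.02² = 18100 Pa.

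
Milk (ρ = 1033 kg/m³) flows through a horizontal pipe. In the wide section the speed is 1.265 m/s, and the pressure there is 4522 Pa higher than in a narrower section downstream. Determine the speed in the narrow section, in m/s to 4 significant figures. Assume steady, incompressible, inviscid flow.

v₂ ≈ 3.218 m/s

With h₁ = h₂, rearranging Bernoulli gives v₂ = √(v₁² + 2ΔP/ρ).
v₂ = √(1.265² + 2·4522/1033) = √(1.600 + 8.755) = 3.218 m/s.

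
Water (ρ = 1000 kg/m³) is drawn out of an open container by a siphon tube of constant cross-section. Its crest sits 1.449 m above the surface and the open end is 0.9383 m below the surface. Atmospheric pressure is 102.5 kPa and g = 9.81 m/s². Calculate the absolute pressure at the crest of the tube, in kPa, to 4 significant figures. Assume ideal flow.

P_top = 79.08 kPa

From the surface to the outlet (both open to atmosphere, surface at rest): v = √(2g·h_out) = √(2·9.81·0.9383) = 4.291 m/s.
The bore is uniform, so the speed at the crest is the same v. Bernoulli surface→crest: P_atm = P_top + ½ρv² + ρg·h_top.
P_top = 102500 − ½·1000·4.291² − 1000·9.81·1.449 = 79080 Pa.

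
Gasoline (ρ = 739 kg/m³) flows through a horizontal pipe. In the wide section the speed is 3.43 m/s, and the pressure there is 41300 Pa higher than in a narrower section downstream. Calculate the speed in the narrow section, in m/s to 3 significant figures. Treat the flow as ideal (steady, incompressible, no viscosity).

Along the level pipe P + ½ρv² is conserved, hence v₂² = v₁² + 2(P₁ − P₂)/ρ.
v₂ = √(3.43² + 2·41300/739) = √(11.8 + 112) = 11.1 m/s.

v₂ ≈ 11.1 m/s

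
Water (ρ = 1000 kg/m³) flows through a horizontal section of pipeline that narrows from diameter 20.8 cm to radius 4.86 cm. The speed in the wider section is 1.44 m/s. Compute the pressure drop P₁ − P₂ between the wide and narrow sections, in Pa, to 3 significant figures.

ΔP ≈ 20700 Pa

Mass conservation (A₁v₁ = A₂v₂) gives v₂ = 1.44 × 340/74.2 = 6.59 m/s.
The pipe is horizontal, so Bernoulli reduces to P₁ + ½ρv₁² = P₂ + ½ρv₂².
P₁ − P₂ = ½·1000·(6.59² − 1.44²) = ½·1000·41.4 = 20700 Pa.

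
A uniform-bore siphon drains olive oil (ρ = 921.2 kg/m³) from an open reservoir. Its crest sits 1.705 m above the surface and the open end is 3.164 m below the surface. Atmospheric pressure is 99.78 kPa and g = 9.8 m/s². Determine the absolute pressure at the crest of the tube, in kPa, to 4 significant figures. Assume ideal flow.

Bernoulli surface→outlet gives ½v² = g·h_out, so v = √(2·9.8·3.164) = 7.875 m/s.
The bore is uniform, so the speed at the crest is the same v. Bernoulli surface→crest: P_atm = P_top + ½ρv² + ρg·h_top.
P_top = 99780 − ½·921.2·7.875² − 921.2·9.8·1.705 = 55820 Pa.

P_top = 55.82 kPa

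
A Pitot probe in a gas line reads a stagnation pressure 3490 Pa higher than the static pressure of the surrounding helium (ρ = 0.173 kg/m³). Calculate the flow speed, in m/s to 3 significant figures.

v ≈ 201 m/s

At the stagnation point the flow is brought to rest, so Bernoulli gives P_stag − P_static = ½ρv².
v = √(2ΔP/ρ) = √(2·3490/0.173) = 201 m/s.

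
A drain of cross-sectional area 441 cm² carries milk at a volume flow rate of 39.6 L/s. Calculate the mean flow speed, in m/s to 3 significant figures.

Q = 39.6 L/s = 0.0396 m³/s.
v = Q/A = 0.0396 / 0.0441 = 0.898 m/s.

v ≈ 0.898 m/s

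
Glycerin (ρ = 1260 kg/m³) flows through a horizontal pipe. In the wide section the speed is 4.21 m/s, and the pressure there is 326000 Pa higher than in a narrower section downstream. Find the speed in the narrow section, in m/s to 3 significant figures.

With h₁ = h₂, rearranging Bernoulli gives v₂ = √(v₁² + 2ΔP/ρ).
v₂ = √(4.21² + 2·326000/1260) = √(17.7 + 517) = 23.1 m/s.

v₂ ≈ 23.1 m/s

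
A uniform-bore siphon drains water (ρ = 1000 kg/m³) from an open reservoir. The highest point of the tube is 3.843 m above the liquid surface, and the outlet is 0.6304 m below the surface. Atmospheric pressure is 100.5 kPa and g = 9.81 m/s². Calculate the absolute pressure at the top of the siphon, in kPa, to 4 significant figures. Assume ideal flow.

From the surface to the outlet (both open to atmosphere, surface at rest): v = √(2g·h_out) = √(2·9.81·0.6304) = 3.517 m/s.
With constant cross-section the crest speed equals v; applying Bernoulli from the surface up to the crest, P_top = P_atm − ½ρv² − ρg·h_top.
P_top = 100500 − ½·1000·3.517² − 1000·9.81·3.843 = 56620 Pa.

P_top ≈ 56.62 kPa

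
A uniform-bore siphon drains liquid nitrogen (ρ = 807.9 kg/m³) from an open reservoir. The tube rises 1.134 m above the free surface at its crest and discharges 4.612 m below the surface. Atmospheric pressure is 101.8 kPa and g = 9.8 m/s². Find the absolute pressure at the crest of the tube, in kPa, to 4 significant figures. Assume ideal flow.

P_top ≈ 56.31 kPa

The outlet speed comes from Torricelli: v = √(2g·4.612) = 9.508 m/s.
With constant cross-section the crest speed equals v; applying Bernoulli from the surface up to the crest, P_top = P_atm − ½ρv² − ρg·h_top.
P_top = 101800 − ½·807.9·9.508² − 807.9·9.8·1.134 = 56310 Pa.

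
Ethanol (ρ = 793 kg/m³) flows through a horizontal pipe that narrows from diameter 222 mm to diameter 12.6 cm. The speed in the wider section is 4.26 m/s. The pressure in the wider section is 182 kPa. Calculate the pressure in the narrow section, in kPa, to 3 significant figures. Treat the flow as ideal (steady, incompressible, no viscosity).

P₂ = 120 kPa

By continuity, v₂ = v₁·A₁/A₂ = 4.26·(387/125) = 13.2 m/s.
The pipe is horizontal, so Bernoulli reduces to P₁ + ½ρv₁² = P₂ + ½ρv₂².
P₂ = P₁ − ½ρ(v₂² − v₁²) = 182000 − ½·793·(13.2² − 4.26²) = 182000 − 62100 = 120000 Pa.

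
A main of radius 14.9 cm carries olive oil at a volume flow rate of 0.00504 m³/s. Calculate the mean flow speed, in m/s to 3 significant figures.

v ≈ 0.0723 m/s

Q = 0.00504 m³/s = 0.00504 m³/s.
v = Q/A = 0.00504 / 0.0697 = 0.0723 m/s.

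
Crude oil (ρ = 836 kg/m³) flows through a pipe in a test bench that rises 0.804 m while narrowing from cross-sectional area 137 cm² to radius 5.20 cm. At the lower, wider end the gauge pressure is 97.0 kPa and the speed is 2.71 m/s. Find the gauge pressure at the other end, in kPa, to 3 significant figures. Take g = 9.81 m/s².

P₂ ≈ 85.5 kPa

By continuity, v₂ = v₁·A₁/A₂ = 2.71·(137/84.9) = 4.37 m/s.
Bernoulli: P₁ + ½ρv₁² + ρg h₁ = P₂ + ½ρv₂² + ρg h₂, so P₂ = P₁ + ½ρ(v₁² − v₂²) − ρg(h₂ − h₁).
P₂ = 97000 + ½·836·(2.71² − 4.37²) − 836·9.81·(+0.804) = 97000 + (-4910) − (6590) = 85500 Pa.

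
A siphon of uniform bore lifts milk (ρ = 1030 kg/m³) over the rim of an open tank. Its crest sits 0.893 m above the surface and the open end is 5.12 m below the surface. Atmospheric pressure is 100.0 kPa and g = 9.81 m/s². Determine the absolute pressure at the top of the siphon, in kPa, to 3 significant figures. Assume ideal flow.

The outlet speed comes from Torricelli: v = √(2g·5.12) = 10.0 m/s.
The bore is uniform, so the speed at the crest is the same v. Bernoulli surface→crest: P_atm = P_top + ½ρv² + ρg·h_top.
P_top = 100000 − ½·1030·10.0² − 1030·9.81·0.893 = 39200 Pa.

P_top ≈ 39.2 kPa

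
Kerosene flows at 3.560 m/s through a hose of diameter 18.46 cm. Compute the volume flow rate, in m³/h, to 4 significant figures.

343.0 m³/h

Q = A·v = 0.02676 m² × 3.560 m/s = 0.09528 m³/s.
Converting: 0.09528 m³/s × 3600 = 343.0 m³/h.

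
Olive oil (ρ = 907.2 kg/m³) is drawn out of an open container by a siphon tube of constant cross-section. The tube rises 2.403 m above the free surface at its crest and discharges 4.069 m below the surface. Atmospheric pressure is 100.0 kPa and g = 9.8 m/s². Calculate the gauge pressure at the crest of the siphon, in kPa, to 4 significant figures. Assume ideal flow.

P_gauge ≈ -57.54 kPa

Bernoulli surface→outlet gives ½v² = g·h_out, so v = √(2·9.8·4.069) = 8.930 m/s.
The bore is uniform, so the speed at the crest is the same v. Bernoulli surface→crest: P_atm = P_top + ½ρv² + ρg·h_top.
P_top = 100000 − ½·907.2·8.930² − 907.2·9.8·2.403 = 42460 Pa. So P_gauge = P_top − P_atm = -57540 Pa.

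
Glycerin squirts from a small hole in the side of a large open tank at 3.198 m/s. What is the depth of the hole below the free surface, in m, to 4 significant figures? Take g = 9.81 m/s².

For a small hole in a large open tank, ½v² = gh, giving h = v²/(2g).
h = 3.198²/(2·9.81) = 10.23/19.62 = 0.5213 m.

h = 0.5213 m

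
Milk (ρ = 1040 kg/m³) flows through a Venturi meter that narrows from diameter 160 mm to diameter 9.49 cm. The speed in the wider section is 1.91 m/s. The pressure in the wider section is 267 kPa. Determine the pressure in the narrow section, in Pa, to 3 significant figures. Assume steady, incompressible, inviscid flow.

P₂ ≈ 254000 Pa

By continuity, v₂ = v₁·A₁/A₂ = 1.91·(201/70.7) = 5.43 m/s.
With no height change, Bernoulli's equation is P₁ + ½ρv₁² = P₂ + ½ρv₂².
P₂ = P₁ − ½ρ(v₂² − v₁²) = 267000 − ½·1040·(5.43² − 1.91²) = 267000 − 13400 = 254000 Pa.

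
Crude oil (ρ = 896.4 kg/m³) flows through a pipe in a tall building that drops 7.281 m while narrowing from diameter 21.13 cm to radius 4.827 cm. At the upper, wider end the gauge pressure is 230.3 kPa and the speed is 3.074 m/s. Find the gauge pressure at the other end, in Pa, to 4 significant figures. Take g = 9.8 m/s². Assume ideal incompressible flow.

P₂ ≈ 201300 Pa

By continuity, v₂ = v₁·A₁/A₂ = 3.074·(350.7/73.20) = 14.73 m/s.
Energy conservation along the streamline gives P₂ = P₁ − ½ρ(v₂² − v₁²) − ρg(h₂ − h₁).
P₂ = 230300 + ½·896.4·(3.074² − 14.73²) − 896.4·9.8·(−7.281) = 230300 + (-92960) − (-63960) = 201300 Pa.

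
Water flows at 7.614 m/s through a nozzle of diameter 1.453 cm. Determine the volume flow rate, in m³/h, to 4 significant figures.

Q = A·v = 0.0001658 m² × 7.614 m/s = 0.001263 m³/s.
Converting: 0.001263 m³/s × 3600 = 4.545 m³/h.

Q = 4.545 m³/h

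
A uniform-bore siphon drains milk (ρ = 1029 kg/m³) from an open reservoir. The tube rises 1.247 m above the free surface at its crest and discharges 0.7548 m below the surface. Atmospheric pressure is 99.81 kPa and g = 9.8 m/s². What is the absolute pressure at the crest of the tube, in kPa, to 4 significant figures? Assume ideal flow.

P_top ≈ 79.62 kPa

Bernoulli surface→outlet gives ½v² = g·h_out, so v = √(2·9.8·0.7548) = 3.846 m/s.
With constant cross-section the crest speed equals v; applying Bernoulli from the surface up to the crest, P_top = P_atm − ½ρv² − ρg·h_top.
P_top = 99810 − ½·1029·3.846² − 1029·9.8·1.247 = 79620 Pa.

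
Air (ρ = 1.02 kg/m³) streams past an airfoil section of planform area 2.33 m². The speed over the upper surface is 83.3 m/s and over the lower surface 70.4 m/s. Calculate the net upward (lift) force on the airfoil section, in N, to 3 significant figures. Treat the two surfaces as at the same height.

F = 2360 N

With equal heights on the two surfaces, Bernoulli gives P_lower − P_upper = ½ρ(v_upper² − v_lower²).
ΔP = ½·1.02·(83.3² − 70.4²) = 1010 Pa.
Lift = ΔP · A = 1010 × 2.33 = 2360 N.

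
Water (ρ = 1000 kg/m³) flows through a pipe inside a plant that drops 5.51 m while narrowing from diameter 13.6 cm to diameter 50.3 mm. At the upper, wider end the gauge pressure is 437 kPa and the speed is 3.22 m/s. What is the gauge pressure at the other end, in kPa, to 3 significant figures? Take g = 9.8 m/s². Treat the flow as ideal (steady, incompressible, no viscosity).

The volume flow rate is constant, so v₂ = (A₁/A₂)v₁ = (145/19.9)·3.22 = 23.5 m/s.
Applying Bernoulli between the two ends and solving for P₂: P₂ = P₁ + ½ρ(v₁² − v₂²) − ρgΔh.
P₂ = 437000 + ½·1000·(3.22² − 23.5²) − 1000·9.8·(−5.51) = 437000 + (-272000) − (-54000) = 219000 Pa.

219 kPa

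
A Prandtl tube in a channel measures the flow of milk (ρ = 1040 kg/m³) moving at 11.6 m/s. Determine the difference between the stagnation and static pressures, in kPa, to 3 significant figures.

ΔP ≈ 70.0 kPa

Bernoulli between the free stream and the stagnation point: ½ρv² = P_stag − P_static.
ΔP = ½·1040·11.6² = 70000 Pa.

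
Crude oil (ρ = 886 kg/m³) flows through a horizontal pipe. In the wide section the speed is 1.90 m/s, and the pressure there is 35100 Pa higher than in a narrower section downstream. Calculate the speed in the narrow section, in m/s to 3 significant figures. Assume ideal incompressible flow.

v₂ = 9.10 m/s

Along the level pipe P + ½ρv² is conserved, hence v₂² = v₁² + 2(P₁ − P₂)/ρ.
v₂ = √(1.90² + 2·35100/886) = √(3.61 + 79.2) = 9.10 m/s.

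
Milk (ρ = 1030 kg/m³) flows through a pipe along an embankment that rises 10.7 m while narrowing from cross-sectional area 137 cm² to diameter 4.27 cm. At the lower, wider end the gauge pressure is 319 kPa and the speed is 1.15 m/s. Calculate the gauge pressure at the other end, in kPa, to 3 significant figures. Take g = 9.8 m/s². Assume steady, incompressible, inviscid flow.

P₂ ≈ 149 kPa

Mass conservation (A₁v₁ = A₂v₂) gives v₂ = 1.15 × 137/14.3 = 11.0 m/s.
Bernoulli: P₁ + ½ρv₁² + ρg h₁ = P₂ + ½ρv₂² + ρg h₂, so P₂ = P₁ + ½ρ(v₁² − v₂²) − ρg(h₂ − h₁).
P₂ = 319000 + ½·1030·(1.15² − 11.0²) − 1030·9.8·(+10.7) = 319000 + (-61700) − (108000) = 149000 Pa.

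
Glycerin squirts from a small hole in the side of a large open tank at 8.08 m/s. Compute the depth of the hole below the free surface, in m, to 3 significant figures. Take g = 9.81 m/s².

For a small hole in a large open tank, ½v² = gh, giving h = v²/(2g).
h = 8.08²/(2·9.81) = 65.3/19.62 = 3.33 m.

h = 3.33 m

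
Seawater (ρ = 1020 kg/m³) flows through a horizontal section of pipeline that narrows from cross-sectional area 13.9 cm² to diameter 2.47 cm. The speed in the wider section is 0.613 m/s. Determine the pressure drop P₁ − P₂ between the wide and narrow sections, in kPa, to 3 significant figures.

1.42 kPa

Mass conservation (A₁v₁ = A₂v₂) gives v₂ = 0.613 × 13.9/4.79 = 1.78 m/s.
Bernoulli (h₁ = h₂): P₁ − P₂ = ½ρ(v₂² − v₁²).
P₁ − P₂ = ½·1020·(1.78² − 0.613²) = ½·1020·2.79 = 1420 Pa.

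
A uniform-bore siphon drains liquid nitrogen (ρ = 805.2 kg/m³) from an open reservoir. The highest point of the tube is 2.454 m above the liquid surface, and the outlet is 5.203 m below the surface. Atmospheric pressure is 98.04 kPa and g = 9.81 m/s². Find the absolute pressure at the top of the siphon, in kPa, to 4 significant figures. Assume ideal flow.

Bernoulli surface→outlet gives ½v² = g·h_out, so v = √(2·9.81·5.203) = 10.10 m/s.
With constant cross-section the crest speed equals v; applying Bernoulli from the surface up to the crest, P_top = P_atm − ½ρv² − ρg·h_top.
P_top = 98040 − ½·805.2·10.10² − 805.2·9.81·2.454 = 37560 Pa.

P_top ≈ 37.56 kPa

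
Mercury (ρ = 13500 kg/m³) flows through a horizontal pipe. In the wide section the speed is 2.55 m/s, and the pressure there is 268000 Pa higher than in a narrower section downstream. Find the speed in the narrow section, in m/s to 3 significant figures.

Horizontal Bernoulli: P₁ + ½ρv₁² = P₂ + ½ρv₂², so v₂² = v₁² + 2(P₁ − P₂)/ρ.
v₂ = √(2.55² + 2·268000/13500) = √(6.50 + 39.7) = 6.80 m/s.

v₂ ≈ 6.80 m/s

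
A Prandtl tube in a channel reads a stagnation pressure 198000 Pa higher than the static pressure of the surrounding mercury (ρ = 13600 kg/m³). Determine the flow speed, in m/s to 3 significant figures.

v ≈ 5.40 m/s

The dynamic pressure equals the rise in static pressure at the stagnation point: ΔP = ½ρv².
v = √(2ΔP/ρ) = √(2·198000/13600) = 5.40 m/s.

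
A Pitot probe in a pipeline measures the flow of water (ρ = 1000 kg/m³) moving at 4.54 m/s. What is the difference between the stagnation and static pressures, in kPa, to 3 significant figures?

The dynamic pressure equals the rise in static pressure at the stagnation point: ΔP = ½ρv².
ΔP = ½·1000·4.54² = 10300 Pa.

ΔP ≈ 10.3 kPa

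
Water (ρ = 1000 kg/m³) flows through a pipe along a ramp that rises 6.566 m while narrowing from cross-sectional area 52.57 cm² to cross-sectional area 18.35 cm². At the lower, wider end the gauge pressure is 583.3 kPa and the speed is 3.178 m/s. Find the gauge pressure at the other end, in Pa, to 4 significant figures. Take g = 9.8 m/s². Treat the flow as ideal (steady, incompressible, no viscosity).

P₂ = 482600 Pa

Mass conservation (A₁v₁ = A₂v₂) gives v₂ = 3.178 × 52.57/18.35 = 9.104 m/s.
Applying Bernoulli between the two ends and solving for P₂: P₂ = P₁ + ½ρ(v₁² − v₂²) − ρgΔh.
P₂ = 583300 + ½·1000·(3.178² − 9.104²) − 1000·9.8·(+6.566) = 583300 + (-36400) − (64350) = 482600 Pa.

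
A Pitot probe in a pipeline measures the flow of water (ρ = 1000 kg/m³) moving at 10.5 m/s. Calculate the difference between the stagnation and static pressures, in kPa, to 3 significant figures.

The dynamic pressure equals the rise in static pressure at the stagnation point: ΔP = ½ρv².
ΔP = ½·1000·10.5² = 55100 Pa.

ΔP ≈ 55.1 kPa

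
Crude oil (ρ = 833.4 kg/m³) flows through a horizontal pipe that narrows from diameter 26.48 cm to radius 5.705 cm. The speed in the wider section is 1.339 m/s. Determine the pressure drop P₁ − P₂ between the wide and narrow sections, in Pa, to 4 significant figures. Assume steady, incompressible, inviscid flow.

Continuity gives A₁v₁ = A₂v₂, so v₂ = (550.7 cm²)/(102.2 cm²) × 1.339 m/s = 7.212 m/s.
The pipe is horizontal, so Bernoulli reduces to P₁ + ½ρv₁² = P₂ + ½ρv₂².
P₁ − P₂ = ½·833.4·(7.212² − 1.339²) = ½·833.4·50.22 = 20930 Pa.

20930 Pa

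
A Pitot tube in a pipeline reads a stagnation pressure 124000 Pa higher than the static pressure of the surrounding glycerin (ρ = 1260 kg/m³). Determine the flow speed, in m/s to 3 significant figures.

At the stagnation point the flow is brought to rest, so Bernoulli gives P_stag − P_static = ½ρv².
v = √(2ΔP/ρ) = √(2·124000/1260) = 14.0 m/s.

14.0 m/s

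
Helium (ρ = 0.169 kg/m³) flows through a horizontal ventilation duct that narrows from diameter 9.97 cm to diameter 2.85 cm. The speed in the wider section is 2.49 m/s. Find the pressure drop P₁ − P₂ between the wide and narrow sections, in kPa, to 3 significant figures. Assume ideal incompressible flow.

ΔP ≈ 0.0779 kPa

Mass conservation (A₁v₁ = A₂v₂) gives v₂ = 2.49 × 78.1/6.38 = 30.5 m/s.
The pipe is horizontal, so Bernoulli reduces to P₁ + ½ρv₁² = P₂ + ½ρv₂².
P₁ − P₂ = ½·0.169·(30.5² − 2.49²) = ½·0.169·922 = 77.9 Pa.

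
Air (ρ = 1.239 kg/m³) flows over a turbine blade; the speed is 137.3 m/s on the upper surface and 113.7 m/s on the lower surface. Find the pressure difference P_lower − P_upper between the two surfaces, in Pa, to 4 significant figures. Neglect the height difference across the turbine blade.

With negligible Δh, P + ½ρv² is constant, so P_low − P_up = ½ρ(v_up² − v_low²).
ΔP = ½·1.239·(137.3² − 113.7²) = 3670 Pa.

ΔP ≈ 3670 Pa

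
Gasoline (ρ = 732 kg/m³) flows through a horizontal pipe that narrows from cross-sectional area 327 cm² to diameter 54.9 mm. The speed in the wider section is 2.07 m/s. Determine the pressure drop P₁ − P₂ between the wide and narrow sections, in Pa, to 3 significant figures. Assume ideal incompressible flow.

Continuity gives A₁v₁ = A₂v₂, so v₂ = (327 cm²)/(23.7 cm²) × 2.07 m/s = 28.6 m/s.
Along the horizontal streamline, P + ½ρv² is constant.
P₁ − P₂ = ½·732·(28.6² − 2.07²) = ½·732·813 = 298000 Pa.

298000 Pa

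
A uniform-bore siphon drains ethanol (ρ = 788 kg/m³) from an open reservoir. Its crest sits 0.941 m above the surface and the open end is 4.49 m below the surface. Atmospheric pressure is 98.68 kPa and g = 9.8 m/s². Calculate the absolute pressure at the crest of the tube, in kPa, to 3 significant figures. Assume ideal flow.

The outlet speed comes from Torricelli: v = √(2g·4.49) = 9.38 m/s.
With constant cross-section the crest speed equals v; applying Bernoulli from the surface up to the crest, P_top = P_atm − ½ρv² − ρg·h_top.
P_top = 98680 − ½·788·9.38² − 788·9.8·0.941 = 56700 Pa.

P_top = 56.7 kPa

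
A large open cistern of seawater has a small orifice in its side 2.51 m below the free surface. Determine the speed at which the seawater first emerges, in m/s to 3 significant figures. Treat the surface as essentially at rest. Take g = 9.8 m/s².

Torricelli's result v = √(2gh) gives v = √(2·9.8·2.51) = 7.01 m/s.

v = 7.01 m/s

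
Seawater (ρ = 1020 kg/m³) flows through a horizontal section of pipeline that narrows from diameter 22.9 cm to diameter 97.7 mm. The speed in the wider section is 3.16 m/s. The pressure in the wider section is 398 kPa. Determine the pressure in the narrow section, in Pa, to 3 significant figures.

P₂ ≈ 249000 Pa

Continuity gives A₁v₁ = A₂v₂, so v₂ = (412 cm²)/(75.0 cm²) × 3.16 m/s = 17.4 m/s.
The pipe is horizontal, so Bernoulli reduces to P₁ + ½ρv₁² = P₂ + ½ρv₂².
P₂ = P₁ − ½ρ(v₂² − v₁²) = 398000 − ½·1020·(17.4² − 3.16²) = 398000 − 149000 = 249000 Pa.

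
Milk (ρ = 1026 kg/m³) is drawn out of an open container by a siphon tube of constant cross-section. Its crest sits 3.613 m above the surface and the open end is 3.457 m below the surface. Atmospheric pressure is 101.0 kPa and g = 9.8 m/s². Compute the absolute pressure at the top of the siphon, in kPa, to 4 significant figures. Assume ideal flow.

P_top = 29.91 kPa

The outlet speed comes from Torricelli: v = √(2g·3.457) = 8.231 m/s.
With constant cross-section the crest speed equals v; applying Bernoulli from the surface up to the crest, P_top = P_atm − ½ρv² − ρg·h_top.
P_top = 101000 − ½·1026·8.231² − 1026·9.8·3.613 = 29910 Pa.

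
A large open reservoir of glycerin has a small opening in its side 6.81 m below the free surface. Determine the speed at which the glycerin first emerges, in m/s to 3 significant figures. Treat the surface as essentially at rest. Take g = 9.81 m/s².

Bernoulli from surface to hole (P equal, v_surface ≈ 0): v = √(2gh) = √(2×9.81×6.81) = 11.6 m/s.

v ≈ 11.6 m/s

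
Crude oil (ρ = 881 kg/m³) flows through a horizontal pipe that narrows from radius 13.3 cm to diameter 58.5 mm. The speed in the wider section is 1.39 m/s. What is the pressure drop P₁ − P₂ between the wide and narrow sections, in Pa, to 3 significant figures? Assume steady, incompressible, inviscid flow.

363000 Pa

The volume flow rate is constant, so v₂ = (A₁/A₂)v₁ = (556/26.9)·1.39 = 28.7 m/s.
Along the horizontal streamline, P + ½ρv² is constant.
P₁ − P₂ = ½·881·(28.7² − 1.39²) = ½·881·824 = 363000 Pa.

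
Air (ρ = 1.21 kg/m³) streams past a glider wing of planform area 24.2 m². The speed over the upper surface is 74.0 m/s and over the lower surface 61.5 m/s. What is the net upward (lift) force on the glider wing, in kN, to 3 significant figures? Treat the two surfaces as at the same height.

From P + ½ρv² = const at equal height, P_low − P_up = ½ρ(v_up² − v_low²).
ΔP = ½·1.21·(74.0² − 61.5²) = 1020 Pa.
Lift = ΔP · A = 1020 × 24.2 = 24800 N.

24.8 kN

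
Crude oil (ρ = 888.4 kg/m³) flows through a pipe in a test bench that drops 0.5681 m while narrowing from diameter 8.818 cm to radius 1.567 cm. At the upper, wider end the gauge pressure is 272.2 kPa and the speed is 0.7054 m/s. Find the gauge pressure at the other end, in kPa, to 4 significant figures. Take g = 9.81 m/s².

P₂ ≈ 263.5 kPa

By continuity, v₂ = v₁·A₁/A₂ = 0.7054·(61.07/7.714) = 5.584 m/s.
Bernoulli: P₁ + ½ρv₁² + ρg h₁ = P₂ + ½ρv₂² + ρg h₂, so P₂ = P₁ + ½ρ(v₁² − v₂²) − ρg(h₂ − h₁).
P₂ = 272200 + ½·888.4·(0.7054² − 5.584²) − 888.4·9.81·(−0.5681) = 272200 + (-13630) − (-4951) = 263500 Pa.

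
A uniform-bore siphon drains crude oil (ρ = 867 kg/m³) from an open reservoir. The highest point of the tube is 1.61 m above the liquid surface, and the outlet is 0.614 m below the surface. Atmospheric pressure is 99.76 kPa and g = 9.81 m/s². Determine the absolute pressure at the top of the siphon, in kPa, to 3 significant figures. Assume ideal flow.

P_top ≈ 80.8 kPa

Bernoulli surface→outlet gives ½v² = g·h_out, so v = √(2·9.81·0.614) = 3.47 m/s.
The bore is uniform, so the speed at the crest is the same v. Bernoulli surface→crest: P_atm = P_top + ½ρv² + ρg·h_top.
P_top = 99760 − ½·867·3.47² − 867·9.81·1.61 = 80800 Pa.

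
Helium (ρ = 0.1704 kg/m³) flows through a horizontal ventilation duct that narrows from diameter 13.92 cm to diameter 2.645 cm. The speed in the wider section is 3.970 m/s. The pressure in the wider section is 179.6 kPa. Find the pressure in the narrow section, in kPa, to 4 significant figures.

By continuity, v₂ = v₁·A₁/A₂ = 3.970·(152.2/5.495) = 110.0 m/s.
Bernoulli (h₁ = h₂): P₁ − P₂ = ½ρ(v₂² − v₁²).
P₂ = P₁ − ½ρ(v₂² − v₁²) = 179600 − ½·0.1704·(110.0² − 3.970²) = 179600 − 1029 = 178600 Pa.

P₂ ≈ 178.6 kPa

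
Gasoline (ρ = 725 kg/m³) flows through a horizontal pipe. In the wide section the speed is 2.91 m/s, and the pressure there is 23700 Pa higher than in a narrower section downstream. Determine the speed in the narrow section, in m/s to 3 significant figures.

v₂ = 8.59 m/s

Horizontal Bernoulli: P₁ + ½ρv₁² = P₂ + ½ρv₂², so v₂² = v₁² + 2(P₁ − P₂)/ρ.
v₂ = √(2.91² + 2·23700/725) = √(8.47 + 65.4) = 8.59 m/s.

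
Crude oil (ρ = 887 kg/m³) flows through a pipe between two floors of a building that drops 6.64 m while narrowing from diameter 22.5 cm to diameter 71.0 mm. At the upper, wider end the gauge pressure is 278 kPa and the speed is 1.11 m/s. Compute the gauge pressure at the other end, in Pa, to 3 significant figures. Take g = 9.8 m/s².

281000 Pa

By continuity, v₂ = v₁·A₁/A₂ = 1.11·(398/39.6) = 11.1 m/s.
Energy conservation along the streamline gives P₂ = P₁ − ½ρ(v₂² − v₁²) − ρg(h₂ − h₁).
P₂ = 278000 + ½·887·(1.11² − 11.1²) − 887·9.8·(−6.64) = 278000 + (-54600) − (-57700) = 281000 Pa.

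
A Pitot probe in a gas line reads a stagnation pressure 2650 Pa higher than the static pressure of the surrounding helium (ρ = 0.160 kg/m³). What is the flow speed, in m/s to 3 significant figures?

At the stagnation point the flow is brought to rest, so Bernoulli gives P_stag − P_static = ½ρv².
v = √(2ΔP/ρ) = √(2·2650/0.160) = 182 m/s.

v ≈ 182 m/s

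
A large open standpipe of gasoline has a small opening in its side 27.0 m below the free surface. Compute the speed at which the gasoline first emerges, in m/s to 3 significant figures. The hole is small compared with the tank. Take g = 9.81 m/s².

With the surface at rest and both surface and jet at atmospheric pressure, Bernoulli gives ρg h = ½ρv², so v = √(2gh) = √(2·9.81·27.0) = 23.0 m/s.

v ≈ 23.0 m/s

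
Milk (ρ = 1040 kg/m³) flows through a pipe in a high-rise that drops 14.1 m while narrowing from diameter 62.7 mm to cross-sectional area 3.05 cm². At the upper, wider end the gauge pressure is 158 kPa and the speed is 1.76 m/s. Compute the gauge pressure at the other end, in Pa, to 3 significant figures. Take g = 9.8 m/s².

By continuity, v₂ = v₁·A₁/A₂ = 1.76·(30.9/3.05) = 17.8 m/s.
Applying Bernoulli between the two ends and solving for P₂: P₂ = P₁ + ½ρ(v₁² − v₂²) − ρgΔh.
P₂ = 158000 + ½·1040·(1.76² − 17.8²) − 1040·9.8·(−14.1) = 158000 + (-163000) − (-144000) = 138000 Pa.

138000 Pa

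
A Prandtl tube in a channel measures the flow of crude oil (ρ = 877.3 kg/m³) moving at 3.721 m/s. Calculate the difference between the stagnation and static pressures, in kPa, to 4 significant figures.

At the stagnation point the flow is brought to rest, so Bernoulli gives P_stag − P_static = ½ρv².
ΔP = ½·877.3·3.721² = 6073 Pa.

6.073 kPa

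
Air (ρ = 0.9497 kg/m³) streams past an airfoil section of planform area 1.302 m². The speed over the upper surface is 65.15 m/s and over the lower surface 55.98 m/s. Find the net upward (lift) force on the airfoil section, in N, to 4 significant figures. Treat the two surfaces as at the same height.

F ≈ 686.7 N

With equal heights on the two surfaces, Bernoulli gives P_lower − P_upper = ½ρ(v_upper² − v_lower²).
ΔP = ½·0.9497·(65.15² − 55.98²) = 527.4 Pa.
Lift = ΔP · A = 527.4 × 1.302 = 686.7 N.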